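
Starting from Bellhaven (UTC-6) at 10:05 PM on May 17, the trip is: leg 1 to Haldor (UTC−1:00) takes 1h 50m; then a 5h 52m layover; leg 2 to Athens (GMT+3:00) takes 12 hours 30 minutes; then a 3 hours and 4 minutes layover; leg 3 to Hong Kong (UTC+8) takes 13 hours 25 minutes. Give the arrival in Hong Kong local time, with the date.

12:46 AM on May 20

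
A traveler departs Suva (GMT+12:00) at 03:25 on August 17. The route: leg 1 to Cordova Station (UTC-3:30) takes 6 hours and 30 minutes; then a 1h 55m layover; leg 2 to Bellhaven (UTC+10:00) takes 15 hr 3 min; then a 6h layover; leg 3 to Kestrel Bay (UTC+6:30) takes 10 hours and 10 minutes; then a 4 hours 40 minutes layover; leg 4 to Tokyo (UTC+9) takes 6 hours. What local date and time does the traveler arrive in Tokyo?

02:43 on Aug 19

Convert departure to UTC: 03:25 − 12:00 = 15:25 UTC on Aug 16.
Add 6 hours and 30 minutes leg 1 → 21:55 UTC.
Add 1 hour 55 minutes layover in Cordova Station → 23:50 UTC.
Add 15 hours and 3 minutes leg 2 → 14:53 UTC (Aug 17).
Add 6 hours layover in Bellhaven → 20:53 UTC.
Add 10 hours 10 minutes leg 3 → 07:03 UTC (Aug 18).
Add 4 hours 40 minutes layover in Kestrel Bay → 11:43 UTC.
Add 6 hours leg 4 → 17:43 UTC.
Tokyo is UTC+9:00, so local arrival = 17:43 + 9:00 = 02:43 on Aug 19.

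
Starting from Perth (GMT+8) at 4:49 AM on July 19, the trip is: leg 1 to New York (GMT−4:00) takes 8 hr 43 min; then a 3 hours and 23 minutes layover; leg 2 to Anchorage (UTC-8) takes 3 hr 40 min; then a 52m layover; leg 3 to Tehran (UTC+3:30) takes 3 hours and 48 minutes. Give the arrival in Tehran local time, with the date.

8:45 PM on Jul 19

Convert departure to UTC: 4:49 AM − 8:00 = 8:49 PM UTC on Jul 18.
Add 8 hours and 43 minutes leg 1 → 5:32 AM UTC (Jul 19).
Add 3 hours 23 minutes layover in New York → 8:55 AM UTC.
Add 3 hours 40 minutes leg 2 → 12:35 PM UTC.
Add 52 minutes layover in Anchorage → 1:27 PM UTC.
Add 3 hours 48 minutes leg 3 → 5:15 PM UTC.
Tehran is UTC+3:30, so local arrival = 5:15 PM + 3:30 = 8:45 PM on Jul 19.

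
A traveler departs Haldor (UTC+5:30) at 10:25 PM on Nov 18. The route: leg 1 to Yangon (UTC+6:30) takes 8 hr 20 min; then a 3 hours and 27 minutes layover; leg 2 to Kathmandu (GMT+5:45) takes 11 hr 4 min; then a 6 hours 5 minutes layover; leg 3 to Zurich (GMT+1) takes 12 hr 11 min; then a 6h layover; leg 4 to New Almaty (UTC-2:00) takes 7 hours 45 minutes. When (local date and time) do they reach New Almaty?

9:47 PM on November 20

Convert departure to UTC: 10:25 PM − 5:30 = 4:55 PM UTC on Nov 18.
Add 8 hours 20 minutes leg 1 → 1:15 AM UTC (Nov 19).
Add 3 hours and 27 minutes layover in Yangon → 4:42 AM UTC.
Add 11 hours 4 minutes leg 2 → 3:46 PM UTC.
Add 6 hours 5 minutes layover in Kathmandu → 9:51 PM UTC.
Add 12 hours 11 minutes leg 3 → 10:02 AM UTC (Nov 20).
Add 6 hours layover in Zurich → 4:02 PM UTC.
Add 7 hours and 45 minutes leg 4 → 11:47 PM UTC.
New Almaty is UTC−2:00, so local arrival = 11:47 PM − 2:00 = 9:47 PM on Nov 20.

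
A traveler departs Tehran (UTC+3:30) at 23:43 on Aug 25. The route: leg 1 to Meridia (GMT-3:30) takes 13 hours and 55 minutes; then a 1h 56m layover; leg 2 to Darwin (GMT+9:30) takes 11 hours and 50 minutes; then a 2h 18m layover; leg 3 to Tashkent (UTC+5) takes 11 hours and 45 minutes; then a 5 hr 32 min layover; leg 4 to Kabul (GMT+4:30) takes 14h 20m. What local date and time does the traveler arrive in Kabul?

Convert departure to UTC: 23:43 − 3:30 = 20:13 UTC on Aug 25.
Add 13 hours 55 minutes leg 1 → 10:08 UTC (Aug 26).
Add 1 hour and 56 minutes layover in Meridia → 12:04 UTC.
Add 11 hours and 50 minutes leg 2 → 23:54 UTC.
Add 2 hours 18 minutes layover in Darwin → 02:12 UTC (Aug 27).
Add 11 hours 45 minutes leg 3 → 13:57 UTC.
Add 5 hours and 32 minutes layover in Tashkent → 19:29 UTC.
Add 14 hours 20 minutes leg 4 → 09:49 UTC (Aug 28).
Kabul is UTC+4:30, so local arrival = 09:49 + 4:30 = 14:19 on Aug 28.

14:19 on August 28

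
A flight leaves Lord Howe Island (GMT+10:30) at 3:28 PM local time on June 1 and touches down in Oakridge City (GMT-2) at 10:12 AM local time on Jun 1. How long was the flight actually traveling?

Oakridge City is 12:30 behind Lord Howe Island.
Clock-face elapsed time (ignoring zones) is −5 hours 16 minutes.
Actual elapsed = −5 hours 16 minutes + 12:30 = 7 hours 14 minutes.

7 hours 14 minutes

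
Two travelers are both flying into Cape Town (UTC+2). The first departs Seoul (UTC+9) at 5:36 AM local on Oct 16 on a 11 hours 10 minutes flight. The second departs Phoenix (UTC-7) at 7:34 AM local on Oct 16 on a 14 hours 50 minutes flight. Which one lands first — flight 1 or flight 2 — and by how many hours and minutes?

the first, by 21 hours 38 minutes

Flight 1 in UTC: 5:36 AM − 9:00 = 8:36 PM on Oct 15.
+11 hours 10 minutes → arrive 7:46 AM UTC on Oct 16.
Flight 2 in UTC: 7:34 AM + 7:00 = 2:34 PM on Oct 16.
+14 hours and 50 minutes → arrive 5:24 AM UTC on Oct 17.
Flight 1 lands earlier by 21 hours 38 minutes.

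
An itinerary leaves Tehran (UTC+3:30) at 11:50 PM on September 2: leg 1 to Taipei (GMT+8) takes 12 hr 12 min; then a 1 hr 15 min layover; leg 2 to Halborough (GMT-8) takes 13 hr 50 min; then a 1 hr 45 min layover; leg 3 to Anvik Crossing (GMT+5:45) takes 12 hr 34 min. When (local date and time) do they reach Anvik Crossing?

7:41 PM on September 4

Convert departure to UTC: 11:50 PM − 3:30 = 8:20 PM UTC on Sep 2.
Add 12 hours and 12 minutes leg 1 → 8:32 AM UTC (Sep 3).
Add 1 hour 15 minutes layover in Taipei → 9:47 AM UTC.
Add 13 hours and 50 minutes leg 2 → 11:37 PM UTC.
Add 1 hour and 45 minutes layover in Halborough → 1:22 AM UTC (Sep 4).
Add 12 hours 34 minutes leg 3 → 1:56 PM UTC.
Anvik Crossing is UTC+5:45, so local arrival = 1:56 PM + 5:45 = 7:41 PM on Sep 4.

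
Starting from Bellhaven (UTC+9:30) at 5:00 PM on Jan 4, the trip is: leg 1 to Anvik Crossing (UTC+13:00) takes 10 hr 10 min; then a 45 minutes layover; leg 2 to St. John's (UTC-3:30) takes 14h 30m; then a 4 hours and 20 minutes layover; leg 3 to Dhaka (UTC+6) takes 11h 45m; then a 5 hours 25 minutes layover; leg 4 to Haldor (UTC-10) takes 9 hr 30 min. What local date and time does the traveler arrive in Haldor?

Convert departure to UTC: 5:00 PM − 9:30 = 7:30 AM UTC on Jan 4.
Add 10 hours and 10 minutes leg 1 → 5:40 PM UTC.
Add 45 minutes layover in Anvik Crossing → 6:25 PM UTC.
Add 14 hours 30 minutes leg 2 → 8:55 AM UTC (Jan 5).
Add 4 hours and 20 minutes layover in St. John's → 1:15 PM UTC.
Add 11 hours 45 minutes leg 3 → 1:00 AM UTC (Jan 6).
Add 5 hours 25 minutes layover in Dhaka → 6:25 AM UTC.
Add 9 hours 30 minutes leg 4 → 3:55 PM UTC.
Haldor is UTC−10:00, so local arrival = 3:55 PM − 10:00 = 5:55 AM on Jan 6.

5:55 AM on January 6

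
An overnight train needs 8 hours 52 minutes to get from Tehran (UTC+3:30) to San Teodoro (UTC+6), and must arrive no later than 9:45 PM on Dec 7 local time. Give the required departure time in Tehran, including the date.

10:23 AM on December 7

Target arrival in UTC: 9:45 PM − 6:00 = 3:45 PM on Dec 7.
Subtract 8 hours and 52 minutes → departure 6:53 AM UTC on Dec 7.
Tehran is UTC+3:30: 6:53 AM + 3:30 = 10:23 AM on Dec 7.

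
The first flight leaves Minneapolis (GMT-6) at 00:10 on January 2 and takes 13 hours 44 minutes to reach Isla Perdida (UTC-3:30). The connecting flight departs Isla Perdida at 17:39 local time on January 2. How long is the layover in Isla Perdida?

Convert departure to UTC: 00:10 + 6:00 = 06:10 UTC on Jan 2.
Add 13 hours and 44 minutes flight time → 19:54 UTC.
Isla Perdida is UTC−3:30, so local arrival = 19:54 − 3:30 = 16:24 on Jan 2.
Layover = 17:39 − 16:24 = 1 hour 15 minutes.

1 hour 15 minutes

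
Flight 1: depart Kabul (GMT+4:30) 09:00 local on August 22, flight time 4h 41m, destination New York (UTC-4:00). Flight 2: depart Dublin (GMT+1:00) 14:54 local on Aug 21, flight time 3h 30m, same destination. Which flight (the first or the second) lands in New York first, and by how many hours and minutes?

Flight 1 in UTC: 09:00 − 4:30 = 04:30 on Aug 22.
+4 hours 41 minutes → arrive 09:11 UTC on Aug 22.
Flight 2 in UTC: 14:54 − 1:00 = 13:54 on Aug 21.
+3 hours and 30 minutes → arrive 17:24 UTC on Aug 21.
Flight 2 lands earlier by 15 hours 47 minutes.

the second, by 15 hours 47 minutes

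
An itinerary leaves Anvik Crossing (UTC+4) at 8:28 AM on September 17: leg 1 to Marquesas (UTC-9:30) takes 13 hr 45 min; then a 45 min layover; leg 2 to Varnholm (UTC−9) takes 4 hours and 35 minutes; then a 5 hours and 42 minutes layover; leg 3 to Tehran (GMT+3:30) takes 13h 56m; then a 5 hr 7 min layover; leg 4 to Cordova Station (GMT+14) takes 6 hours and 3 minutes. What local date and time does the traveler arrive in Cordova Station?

Convert departure to UTC: 8:28 AM − 4:00 = 4:28 AM UTC on Sep 17.
Add 13 hours 45 minutes leg 1 → 6:13 PM UTC.
Add 45 minutes layover in Marquesas → 6:58 PM UTC.
Add 4 hours 35 minutes leg 2 → 11:33 PM UTC.
Add 5 hours 42 minutes layover in Varnholm → 5:15 AM UTC (Sep 18).
Add 13 hours and 56 minutes leg 3 → 7:11 PM UTC.
Add 5 hours and 7 minutes layover in Tehran → 12:18 AM UTC (Sep 19).
Add 6 hours and 3 minutes leg 4 → 6:21 AM UTC.
Cordova Station is UTC+14:00, so local arrival = 6:21 AM + 14:00 = 8:21 PM on Sep 19.

8:21 PM on September 19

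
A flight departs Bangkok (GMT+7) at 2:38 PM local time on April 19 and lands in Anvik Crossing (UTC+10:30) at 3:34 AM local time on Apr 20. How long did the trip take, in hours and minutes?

9 hours 26 minutes

Departure in UTC: 2:38 PM − 7:00 = 7:38 AM on Apr 19.
Arrival in UTC: 3:34 AM − 10:30 = 5:04 PM on Apr 19.
Elapsed = 5:04 PM − 7:38 AM = 9 hours 26 minutes.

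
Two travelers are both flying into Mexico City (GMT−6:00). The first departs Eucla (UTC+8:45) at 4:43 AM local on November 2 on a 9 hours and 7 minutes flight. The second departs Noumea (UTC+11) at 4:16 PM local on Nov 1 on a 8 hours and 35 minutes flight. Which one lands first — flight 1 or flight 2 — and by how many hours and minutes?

Flight 1 in UTC: 4:43 AM − 8:45 = 7:58 PM on Nov 1.
+9 hours and 7 minutes → arrive 5:05 AM UTC on Nov 2.
Flight 2 in UTC: 4:16 PM − 11:00 = 5:16 AM on Nov 1.
+8 hours and 35 minutes → arrive 1:51 PM UTC on Nov 1.
Flight 2 lands earlier by 15 hours 14 minutes.

the second, by 15 hours 14 minutes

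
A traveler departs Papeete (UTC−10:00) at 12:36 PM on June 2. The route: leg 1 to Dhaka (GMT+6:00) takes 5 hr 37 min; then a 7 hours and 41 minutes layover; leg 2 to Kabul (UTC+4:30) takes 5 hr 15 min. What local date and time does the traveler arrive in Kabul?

9:39 PM on June 3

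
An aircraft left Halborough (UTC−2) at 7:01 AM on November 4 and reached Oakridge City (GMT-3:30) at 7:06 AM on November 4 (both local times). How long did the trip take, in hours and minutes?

Departure in UTC: 7:01 AM + 2:00 = 9:01 AM on Nov 4.
Arrival in UTC: 7:06 AM + 3:30 = 10:36 AM on Nov 4.
Elapsed = 10:36 AM − 9:01 AM = 1 hour 35 minutes.

1 hour 35 minutes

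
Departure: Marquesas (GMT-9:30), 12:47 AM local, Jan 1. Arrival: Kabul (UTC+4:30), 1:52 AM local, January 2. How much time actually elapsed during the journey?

Departure in UTC: 12:47 AM + 9:30 = 10:17 AM on Jan 1.
Arrival in UTC: 1:52 AM − 4:30 = 9:22 PM on Jan 1.
Elapsed = 9:22 PM − 10:17 AM = 11 hours 5 minutes.

11 hours 5 minutes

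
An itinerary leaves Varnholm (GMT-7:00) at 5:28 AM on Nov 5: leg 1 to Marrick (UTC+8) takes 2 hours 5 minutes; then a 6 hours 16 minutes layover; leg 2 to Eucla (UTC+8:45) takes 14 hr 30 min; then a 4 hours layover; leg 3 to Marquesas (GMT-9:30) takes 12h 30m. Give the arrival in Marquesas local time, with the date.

Convert departure to UTC: 5:28 AM + 7:00 = 12:28 PM UTC on Nov 5.
Add 2 hours and 5 minutes leg 1 → 2:33 PM UTC.
Add 6 hours 16 minutes layover in Marrick → 8:49 PM UTC.
Add 14 hours 30 minutes leg 2 → 11:19 AM UTC (Nov 6).
Add 4 hours layover in Eucla → 3:19 PM UTC.
Add 12 hours and 30 minutes leg 3 → 3:49 AM UTC (Nov 7).
Marquesas is UTC−9:30, so local arrival = 3:49 AM − 9:30 = 6:19 PM on Nov 6.

6:19 PM on November 6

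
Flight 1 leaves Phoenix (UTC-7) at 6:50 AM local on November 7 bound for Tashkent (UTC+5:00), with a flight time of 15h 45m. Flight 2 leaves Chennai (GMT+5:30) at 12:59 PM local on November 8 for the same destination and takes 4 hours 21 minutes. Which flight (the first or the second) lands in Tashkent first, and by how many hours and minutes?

the first, by 6 hours 15 minutes

Flight 1 in UTC: 6:50 AM + 7:00 = 1:50 PM on Nov 7.
+15 hours 45 minutes → arrive 5:35 AM UTC on Nov 8.
Flight 2 in UTC: 12:59 PM − 5:30 = 7:29 AM on Nov 8.
+4 hours and 21 minutes → arrive 11:50 AM UTC on Nov 8.
Flight 1 lands earlier by 6 hours 15 minutes.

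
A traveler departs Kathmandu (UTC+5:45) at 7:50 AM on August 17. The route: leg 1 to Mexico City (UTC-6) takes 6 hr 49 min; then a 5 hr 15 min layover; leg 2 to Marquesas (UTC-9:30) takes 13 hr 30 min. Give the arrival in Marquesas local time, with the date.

Convert departure to UTC: 7:50 AM − 5:45 = 2:05 AM UTC on Aug 17.
Add 6 hours 49 minutes leg 1 → 8:54 AM UTC.
Add 5 hours and 15 minutes layover in Mexico City → 2:09 PM UTC.
Add 13 hours 30 minutes leg 2 → 3:39 AM UTC (Aug 18).
Marquesas is UTC−9:30, so local arrival = 3:39 AM − 9:30 = 6:09 PM on Aug 17.

6:09 PM on August 17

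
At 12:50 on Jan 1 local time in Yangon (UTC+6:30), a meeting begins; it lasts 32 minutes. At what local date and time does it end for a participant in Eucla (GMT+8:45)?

Convert start to UTC: 12:50 − 6:30 = 06:20 UTC on Jan 1.
Add 32 minutes duration → 06:52 UTC.
Eucla is UTC+8:45, so local end time = 06:52 + 8:45 = 15:37 on Jan 1.

15:37 on January 1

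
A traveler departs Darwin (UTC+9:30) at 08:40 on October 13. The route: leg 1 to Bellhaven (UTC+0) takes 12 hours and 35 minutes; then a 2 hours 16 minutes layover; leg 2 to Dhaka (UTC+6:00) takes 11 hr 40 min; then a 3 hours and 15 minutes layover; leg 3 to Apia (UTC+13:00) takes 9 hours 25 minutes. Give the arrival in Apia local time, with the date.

Convert departure to UTC: 08:40 − 9:30 = 23:10 UTC on Oct 12.
Add 12 hours 35 minutes leg 1 → 11:45 UTC (Oct 13).
Add 2 hours and 16 minutes layover in Bellhaven → 14:01 UTC.
Add 11 hours 40 minutes leg 2 → 01:41 UTC (Oct 14).
Add 3 hours and 15 minutes layover in Dhaka → 04:56 UTC.
Add 9 hours 25 minutes leg 3 → 14:21 UTC.
Apia is UTC+13:00, so local arrival = 14:21 + 13:00 = 03:21 on Oct 15.

03:21 on October 15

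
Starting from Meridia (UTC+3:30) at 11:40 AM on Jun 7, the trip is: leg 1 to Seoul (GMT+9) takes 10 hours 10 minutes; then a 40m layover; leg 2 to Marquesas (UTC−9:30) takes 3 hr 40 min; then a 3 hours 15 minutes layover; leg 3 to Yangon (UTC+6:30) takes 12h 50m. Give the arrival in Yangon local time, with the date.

9:15 PM on June 8

Convert departure to UTC: 11:40 AM − 3:30 = 8:10 AM UTC on Jun 7.
Add 10 hours and 10 minutes leg 1 → 6:20 PM UTC.
Add 40 minutes layover in Seoul → 7:00 PM UTC.
Add 3 hours 40 minutes leg 2 → 10:40 PM UTC.
Add 3 hours and 15 minutes layover in Marquesas → 1:55 AM UTC (Jun 8).
Add 12 hours and 50 minutes leg 3 → 2:45 PM UTC.
Yangon is UTC+6:30, so local arrival = 2:45 PM + 6:30 = 9:15 PM on Jun 8.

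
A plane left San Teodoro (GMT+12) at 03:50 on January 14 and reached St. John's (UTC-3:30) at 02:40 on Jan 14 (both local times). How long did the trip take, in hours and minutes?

14 hours 20 minutes

Departure in UTC: 03:50 − 12:00 = 15:50 on Jan 13.
Arrival in UTC: 02:40 + 3:30 = 06:10 on Jan 14.
Elapsed = 06:10 − 15:50 (+1 day) = 14 hours 20 minutes.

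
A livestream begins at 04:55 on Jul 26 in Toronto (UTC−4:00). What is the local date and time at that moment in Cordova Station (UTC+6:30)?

Cordova Station is 10:30 ahead of Toronto.
Shift by the zone difference: 04:55 + 10:30 = 15:25 on Jul 26 in Cordova Station.

15:25 on July 26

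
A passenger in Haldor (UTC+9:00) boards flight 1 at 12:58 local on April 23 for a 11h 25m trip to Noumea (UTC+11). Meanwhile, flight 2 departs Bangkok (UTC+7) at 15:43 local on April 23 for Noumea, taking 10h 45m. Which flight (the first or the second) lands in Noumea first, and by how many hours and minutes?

the first, by 4 hours 5 minutes

Flight 1 in UTC: 12:58 − 9:00 = 03:58 on Apr 23.
+11 hours 25 minutes → arrive 15:23 UTC on Apr 23.
Flight 2 in UTC: 15:43 − 7:00 = 08:43 on Apr 23.
+10 hours 45 minutes → arrive 19:28 UTC on Apr 23.
Flight 1 lands earlier by 4 hours 5 minutes.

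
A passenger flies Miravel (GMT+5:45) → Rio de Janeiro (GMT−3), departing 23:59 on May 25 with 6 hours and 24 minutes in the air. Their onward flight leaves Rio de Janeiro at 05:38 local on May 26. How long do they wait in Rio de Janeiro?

8 hours

Convert departure to UTC: 23:59 − 5:45 = 18:14 UTC on May 25.
Add 6 hours and 24 minutes flight time → 00:38 UTC (May 26).
Rio de Janeiro is UTC−3:00, so local arrival = 00:38 − 3:00 = 21:38 on May 25.
Layover = 05:38 − 21:38 (+1 day) = 8 hours.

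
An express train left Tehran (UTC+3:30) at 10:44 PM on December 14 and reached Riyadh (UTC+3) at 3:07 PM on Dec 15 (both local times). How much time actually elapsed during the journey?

16 hours 53 minutes

Departure in UTC: 10:44 PM − 3:30 = 7:14 PM on Dec 14.
Arrival in UTC: 3:07 PM − 3:00 = 12:07 PM on Dec 15.
Elapsed = 12:07 PM − 7:14 PM (+1 day) = 16 hours 53 minutes.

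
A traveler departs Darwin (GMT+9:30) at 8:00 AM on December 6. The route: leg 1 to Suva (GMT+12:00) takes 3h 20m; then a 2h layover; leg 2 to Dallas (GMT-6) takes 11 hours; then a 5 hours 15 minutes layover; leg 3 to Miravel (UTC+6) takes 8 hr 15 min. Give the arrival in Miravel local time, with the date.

Convert departure to UTC: 8:00 AM − 9:30 = 10:30 PM UTC on Dec 5.
Add 3 hours and 20 minutes leg 1 → 1:50 AM UTC (Dec 6).
Add 2 hours layover in Suva → 3:50 AM UTC.
Add 11 hours leg 2 → 2:50 PM UTC.
Add 5 hours and 15 minutes layover in Dallas → 8:05 PM UTC.
Add 8 hours and 15 minutes leg 3 → 4:20 AM UTC (Dec 7).
Miravel is UTC+6:00, so local arrival = 4:20 AM + 6:00 = 10:20 AM on Dec 7.

10:20 AM on December 7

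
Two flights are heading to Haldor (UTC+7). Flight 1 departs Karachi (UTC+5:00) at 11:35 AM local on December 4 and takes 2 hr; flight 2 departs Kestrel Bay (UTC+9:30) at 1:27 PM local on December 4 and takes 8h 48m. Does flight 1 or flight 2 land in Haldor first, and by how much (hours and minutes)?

Flight 1 in UTC: 11:35 AM − 5:00 = 6:35 AM on Dec 4.
+2 hours → arrive 8:35 AM UTC on Dec 4.
Flight 2 in UTC: 1:27 PM − 9:30 = 3:57 AM on Dec 4.
+8 hours and 48 minutes → arrive 12:45 PM UTC on Dec 4.
Flight 1 lands earlier by 4 hours 10 minutes.

the first, by 4 hours 10 minutes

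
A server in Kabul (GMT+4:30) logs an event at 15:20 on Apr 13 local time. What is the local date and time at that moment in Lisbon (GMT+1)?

11:50 on April 13

In UTC: 15:20 − 4:30 = 10:50 on Apr 13.
Lisbon is UTC+1:00: 10:50 + 1:00 = 11:50 on Apr 13.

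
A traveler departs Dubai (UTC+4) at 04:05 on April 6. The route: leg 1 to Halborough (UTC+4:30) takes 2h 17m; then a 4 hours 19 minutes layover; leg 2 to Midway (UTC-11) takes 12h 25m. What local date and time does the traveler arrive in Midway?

Convert departure to UTC: 04:05 − 4:00 = 00:05 UTC on Apr 6.
Add 2 hours and 17 minutes leg 1 → 02:22 UTC.
Add 4 hours 19 minutes layover in Halborough → 06:41 UTC.
Add 12 hours and 25 minutes leg 2 → 19:06 UTC.
Midway is UTC−11:00, so local arrival = 19:06 − 11:00 = 08:06 on Apr 6.

08:06 on April 6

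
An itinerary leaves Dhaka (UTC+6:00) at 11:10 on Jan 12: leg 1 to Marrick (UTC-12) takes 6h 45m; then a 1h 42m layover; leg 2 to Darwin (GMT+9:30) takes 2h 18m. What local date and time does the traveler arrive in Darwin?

Convert departure to UTC: 11:10 − 6:00 = 05:10 UTC on Jan 12.
Add 6 hours and 45 minutes leg 1 → 11:55 UTC.
Add 1 hour and 42 minutes layover in Marrick → 13:37 UTC.
Add 2 hours and 18 minutes leg 2 → 15:55 UTC.
Darwin is UTC+9:30, so local arrival = 15:55 + 9:30 = 01:25 on Jan 13.

01:25 on Jan 13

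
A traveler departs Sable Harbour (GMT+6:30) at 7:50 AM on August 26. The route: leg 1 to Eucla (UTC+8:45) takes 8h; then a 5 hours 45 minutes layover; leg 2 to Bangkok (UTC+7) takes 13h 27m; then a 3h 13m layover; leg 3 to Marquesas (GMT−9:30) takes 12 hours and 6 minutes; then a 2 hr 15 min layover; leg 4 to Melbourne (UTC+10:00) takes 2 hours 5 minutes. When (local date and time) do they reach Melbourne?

10:11 AM on August 28

Convert departure to UTC: 7:50 AM − 6:30 = 1:20 AM UTC on Aug 26.
Add 8 hours leg 1 → 9:20 AM UTC.
Add 5 hours and 45 minutes layover in Eucla → 3:05 PM UTC.
Add 13 hours 27 minutes leg 2 → 4:32 AM UTC (Aug 27).
Add 3 hours 13 minutes layover in Bangkok → 7:45 AM UTC.
Add 12 hours 6 minutes leg 3 → 7:51 PM UTC.
Add 2 hours 15 minutes layover in Marquesas → 10:06 PM UTC.
Add 2 hours and 5 minutes leg 4 → 12:11 AM UTC (Aug 28).
Melbourne is UTC+10:00, so local arrival = 12:11 AM + 10:00 = 10:11 AM on Aug 28.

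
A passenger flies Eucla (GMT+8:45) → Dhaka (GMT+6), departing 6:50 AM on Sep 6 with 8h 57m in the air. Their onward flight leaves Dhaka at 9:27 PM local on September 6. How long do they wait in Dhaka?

Convert departure to UTC: 6:50 AM − 8:45 = 10:05 PM UTC on Sep 5.
Add 8 hours and 57 minutes flight time → 7:02 AM UTC (Sep 6).
Dhaka is UTC+6:00, so local arrival = 7:02 AM + 6:00 = 1:02 PM on Sep 6.
Layover = 9:27 PM − 1:02 PM = 8 hours 25 minutes.

8 hours 25 minutes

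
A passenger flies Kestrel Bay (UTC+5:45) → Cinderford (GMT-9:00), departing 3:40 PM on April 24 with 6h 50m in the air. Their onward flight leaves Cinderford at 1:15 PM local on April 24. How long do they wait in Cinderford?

5 hours 30 minutes

Convert departure to UTC: 3:40 PM − 5:45 = 9:55 AM UTC on Apr 24.
Add 6 hours 50 minutes flight time → 4:45 PM UTC.
Cinderford is UTC−9:00, so local arrival = 4:45 PM − 9:00 = 7:45 AM on Apr 24.
Layover = 1:15 PM − 7:45 AM = 5 hours 30 minutes.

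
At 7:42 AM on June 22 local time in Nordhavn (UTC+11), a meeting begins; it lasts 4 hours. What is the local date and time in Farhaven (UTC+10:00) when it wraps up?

Convert start to UTC: 7:42 AM − 11:00 = 8:42 PM UTC on Jun 21.
Add 4 hours duration → 12:42 AM UTC (Jun 22).
Farhaven is UTC+10:00, so local end time = 12:42 AM + 10:00 = 10:42 AM on Jun 22.

10:42 AM on Jun 22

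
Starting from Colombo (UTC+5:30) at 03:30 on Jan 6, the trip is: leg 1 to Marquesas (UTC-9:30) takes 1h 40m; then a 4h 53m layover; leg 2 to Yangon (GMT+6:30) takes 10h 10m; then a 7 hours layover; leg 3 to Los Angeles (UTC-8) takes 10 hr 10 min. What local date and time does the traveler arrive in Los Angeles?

Convert departure to UTC: 03:30 − 5:30 = 22:00 UTC on Jan 5.
Add 1 hour 40 minutes leg 1 → 23:40 UTC.
Add 4 hours 53 minutes layover in Marquesas → 04:33 UTC (Jan 6).
Add 10 hours and 10 minutes leg 2 → 14:43 UTC.
Add 7 hours layover in Yangon → 21:43 UTC.
Add 10 hours 10 minutes leg 3 → 07:53 UTC (Jan 7).
Los Angeles is UTC−8:00, so local arrival = 07:53 − 8:00 = 23:53 on Jan 6.

23:53 on Jan 6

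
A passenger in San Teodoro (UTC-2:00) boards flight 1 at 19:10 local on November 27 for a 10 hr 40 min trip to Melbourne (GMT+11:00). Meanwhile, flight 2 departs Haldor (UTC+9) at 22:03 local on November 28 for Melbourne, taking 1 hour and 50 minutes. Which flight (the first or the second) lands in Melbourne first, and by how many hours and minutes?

Flight 1 in UTC: 19:10 + 2:00 = 21:10 on Nov 27.
+10 hours 40 minutes → arrive 07:50 UTC on Nov 28.
Flight 2 in UTC: 22:03 − 9:00 = 13:03 on Nov 28.
+1 hour and 50 minutes → arrive 14:53 UTC on Nov 28.
Flight 1 lands earlier by 7 hours 3 minutes.

the first, by 7 hours 3 minutes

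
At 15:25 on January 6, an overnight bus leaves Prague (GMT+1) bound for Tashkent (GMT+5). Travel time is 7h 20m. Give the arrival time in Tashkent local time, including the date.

02:45 on January 7

Convert departure to UTC: 15:25 − 1:00 = 14:25 UTC on Jan 6.
Add 7 hours 20 minutes travel time → 21:45 UTC.
Tashkent is UTC+5:00, so local arrival = 21:45 + 5:00 = 02:45 on Jan 7.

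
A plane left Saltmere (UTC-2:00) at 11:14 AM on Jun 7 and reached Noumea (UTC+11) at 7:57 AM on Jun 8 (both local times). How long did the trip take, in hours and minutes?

7 hours 43 minutes

Noumea is 13:00 ahead of Saltmere.
Clock-face elapsed time (ignoring zones) is 20 hours 43 minutes.
Actual elapsed = 20 hours 43 minutes − 13:00 = 7 hours 43 minutes.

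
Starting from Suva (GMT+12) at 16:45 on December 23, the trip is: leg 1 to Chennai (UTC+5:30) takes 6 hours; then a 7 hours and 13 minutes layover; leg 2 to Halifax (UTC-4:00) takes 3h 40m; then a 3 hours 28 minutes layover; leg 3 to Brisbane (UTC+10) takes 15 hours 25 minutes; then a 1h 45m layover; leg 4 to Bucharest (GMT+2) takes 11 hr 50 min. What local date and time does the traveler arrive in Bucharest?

08:06 on December 25

Convert departure to UTC: 16:45 − 12:00 = 04:45 UTC on Dec 23.
Add 6 hours leg 1 → 10:45 UTC.
Add 7 hours 13 minutes layover in Chennai → 17:58 UTC.
Add 3 hours 40 minutes leg 2 → 21:38 UTC.
Add 3 hours 28 minutes layover in Halifax → 01:06 UTC (Dec 24).
Add 15 hours and 25 minutes leg 3 → 16:31 UTC.
Add 1 hour 45 minutes layover in Brisbane → 18:16 UTC.
Add 11 hours and 50 minutes leg 4 → 06:06 UTC (Dec 25).
Bucharest is UTC+2:00, so local arrival = 06:06 + 2:00 = 08:06 on Dec 25.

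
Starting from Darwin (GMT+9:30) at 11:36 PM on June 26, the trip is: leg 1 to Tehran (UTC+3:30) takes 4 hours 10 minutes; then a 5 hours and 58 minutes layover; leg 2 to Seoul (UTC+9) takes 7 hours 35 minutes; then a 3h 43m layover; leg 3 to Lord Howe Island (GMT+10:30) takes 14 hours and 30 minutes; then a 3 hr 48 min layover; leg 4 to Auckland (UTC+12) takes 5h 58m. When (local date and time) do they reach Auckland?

11:48 PM on Jun 28

Convert departure to UTC: 11:36 PM − 9:30 = 2:06 PM UTC on Jun 26.
Add 4 hours and 10 minutes leg 1 → 6:16 PM UTC.
Add 5 hours 58 minutes layover in Tehran → 12:14 AM UTC (Jun 27).
Add 7 hours and 35 minutes leg 2 → 7:49 AM UTC.
Add 3 hours 43 minutes layover in Seoul → 11:32 AM UTC.
Add 14 hours 30 minutes leg 3 → 2:02 AM UTC (Jun 28).
Add 3 hours 48 minutes layover in Lord Howe Island → 5:50 AM UTC.
Add 5 hours and 58 minutes leg 4 → 11:48 AM UTC.
Auckland is UTC+12:00, so local arrival = 11:48 AM + 12:00 = 11:48 PM on Jun 28.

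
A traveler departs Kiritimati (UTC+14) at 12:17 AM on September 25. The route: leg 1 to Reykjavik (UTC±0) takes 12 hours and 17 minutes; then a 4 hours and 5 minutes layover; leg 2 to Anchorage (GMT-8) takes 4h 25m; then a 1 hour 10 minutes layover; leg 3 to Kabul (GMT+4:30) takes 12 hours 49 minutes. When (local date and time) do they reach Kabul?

Convert departure to UTC: 12:17 AM − 14:00 = 10:17 AM UTC on Sep 24.
Add 12 hours and 17 minutes leg 1 → 10:34 PM UTC.
Add 4 hours and 5 minutes layover in Reykjavik → 2:39 AM UTC (Sep 25).
Add 4 hours and 25 minutes leg 2 → 7:04 AM UTC.
Add 1 hour and 10 minutes layover in Anchorage → 8:14 AM UTC.
Add 12 hours 49 minutes leg 3 → 9:03 PM UTC.
Kabul is UTC+4:30, so local arrival = 9:03 PM + 4:30 = 1:33 AM on Sep 26.

1:33 AM on September 26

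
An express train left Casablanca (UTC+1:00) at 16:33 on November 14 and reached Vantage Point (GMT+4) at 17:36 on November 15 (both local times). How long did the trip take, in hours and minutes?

22 hours 3 minutes

Departure in UTC: 16:33 − 1:00 = 15:33 on Nov 14.
Arrival in UTC: 17:36 − 4:00 = 13:36 on Nov 15.
Elapsed = 13:36 − 15:33 (+1 day) = 22 hours 3 minutes.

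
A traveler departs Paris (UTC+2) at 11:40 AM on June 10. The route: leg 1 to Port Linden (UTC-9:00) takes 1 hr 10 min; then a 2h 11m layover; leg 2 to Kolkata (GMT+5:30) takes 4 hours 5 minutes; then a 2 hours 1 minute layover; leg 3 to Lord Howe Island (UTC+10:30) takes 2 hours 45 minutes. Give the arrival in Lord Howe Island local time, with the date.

8:22 AM on June 11

Convert departure to UTC: 11:40 AM − 2:00 = 9:40 AM UTC on Jun 10.
Add 1 hour 10 minutes leg 1 → 10:50 AM UTC.
Add 2 hours and 11 minutes layover in Port Linden → 1:01 PM UTC.
Add 4 hours 5 minutes leg 2 → 5:06 PM UTC.
Add 2 hours 1 minute layover in Kolkata → 7:07 PM UTC.
Add 2 hours and 45 minutes leg 3 → 9:52 PM UTC.
Lord Howe Island is UTC+10:30, so local arrival = 9:52 PM + 10:30 = 8:22 AM on Jun 11.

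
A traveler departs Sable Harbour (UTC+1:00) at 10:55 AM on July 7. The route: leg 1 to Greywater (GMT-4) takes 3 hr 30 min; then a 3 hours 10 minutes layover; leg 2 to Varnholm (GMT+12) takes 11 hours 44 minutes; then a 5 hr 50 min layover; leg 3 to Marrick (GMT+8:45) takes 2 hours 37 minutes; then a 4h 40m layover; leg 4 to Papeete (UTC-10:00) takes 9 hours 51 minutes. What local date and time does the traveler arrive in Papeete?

Convert departure to UTC: 10:55 AM − 1:00 = 9:55 AM UTC on Jul 7.
Add 3 hours 30 minutes leg 1 → 1:25 PM UTC.
Add 3 hours and 10 minutes layover in Greywater → 4:35 PM UTC.
Add 11 hours and 44 minutes leg 2 → 4:19 AM UTC (Jul 8).
Add 5 hours and 50 minutes layover in Varnholm → 10:09 AM UTC.
Add 2 hours 37 minutes leg 3 → 12:46 PM UTC.
Add 4 hours and 40 minutes layover in Marrick → 5:26 PM UTC.
Add 9 hours 51 minutes leg 4 → 3:17 AM UTC (Jul 9).
Papeete is UTC−10:00, so local arrival = 3:17 AM − 10:00 = 5:17 PM on Jul 8.

5:17 PM on Jul 8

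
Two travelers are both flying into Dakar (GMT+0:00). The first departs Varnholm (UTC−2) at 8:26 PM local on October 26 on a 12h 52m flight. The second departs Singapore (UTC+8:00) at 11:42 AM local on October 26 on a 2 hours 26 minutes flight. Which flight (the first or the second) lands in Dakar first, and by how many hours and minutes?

the second, by 29 hours 10 minutes

Flight 1 in UTC: 8:26 PM + 2:00 = 10:26 PM on Oct 26.
+12 hours 52 minutes → arrive 11:18 AM UTC on Oct 27.
Flight 2 in UTC: 11:42 AM − 8:00 = 3:42 AM on Oct 26.
+2 hours 26 minutes → arrive 6:08 AM UTC on Oct 26.
Flight 2 lands earlier by 29 hours 10 minutes.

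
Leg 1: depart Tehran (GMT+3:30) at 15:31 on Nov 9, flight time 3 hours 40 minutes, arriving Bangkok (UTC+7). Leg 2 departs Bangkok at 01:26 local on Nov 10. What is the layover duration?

Convert departure to UTC: 15:31 − 3:30 = 12:01 UTC on Nov 9.
Add 3 hours and 40 minutes flight time → 15:41 UTC.
Bangkok is UTC+7:00, so local arrival = 15:41 + 7:00 = 22:41 on Nov 9.
Layover = 01:26 − 22:41 (+1 day) = 2 hours 45 minutes.

2 hours 45 minutes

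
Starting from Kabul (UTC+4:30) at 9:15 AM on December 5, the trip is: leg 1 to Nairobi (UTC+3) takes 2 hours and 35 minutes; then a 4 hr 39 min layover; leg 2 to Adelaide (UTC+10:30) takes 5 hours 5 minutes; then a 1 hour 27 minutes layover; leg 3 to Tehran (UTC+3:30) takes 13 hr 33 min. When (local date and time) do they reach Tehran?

Convert departure to UTC: 9:15 AM − 4:30 = 4:45 AM UTC on Dec 5.
Add 2 hours 35 minutes leg 1 → 7:20 AM UTC.
Add 4 hours 39 minutes layover in Nairobi → 11:59 AM UTC.
Add 5 hours and 5 minutes leg 2 → 5:04 PM UTC.
Add 1 hour and 27 minutes layover in Adelaide → 6:31 PM UTC.
Add 13 hours 33 minutes leg 3 → 8:04 AM UTC (Dec 6).
Tehran is UTC+3:30, so local arrival = 8:04 AM + 3:30 = 11:34 AM on Dec 6.

11:34 AM on Dec 6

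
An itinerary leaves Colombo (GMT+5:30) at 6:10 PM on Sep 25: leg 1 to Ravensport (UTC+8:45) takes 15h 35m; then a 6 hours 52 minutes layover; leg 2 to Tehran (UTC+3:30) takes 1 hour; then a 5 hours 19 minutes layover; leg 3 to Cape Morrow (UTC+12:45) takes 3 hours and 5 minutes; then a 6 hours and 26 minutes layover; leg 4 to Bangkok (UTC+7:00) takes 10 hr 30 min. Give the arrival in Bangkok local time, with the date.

8:27 PM on September 27

Convert departure to UTC: 6:10 PM − 5:30 = 12:40 PM UTC on Sep 25.
Add 15 hours and 35 minutes leg 1 → 4:15 AM UTC (Sep 26).
Add 6 hours 52 minutes layover in Ravensport → 11:07 AM UTC.
Add 1 hour leg 2 → 12:07 PM UTC.
Add 5 hours and 19 minutes layover in Tehran → 5:26 PM UTC.
Add 3 hours and 5 minutes leg 3 → 8:31 PM UTC.
Add 6 hours and 26 minutes layover in Cape Morrow → 2:57 AM UTC (Sep 27).
Add 10 hours 30 minutes leg 4 → 1:27 PM UTC.
Bangkok is UTC+7:00, so local arrival = 1:27 PM + 7:00 = 8:27 PM on Sep 27.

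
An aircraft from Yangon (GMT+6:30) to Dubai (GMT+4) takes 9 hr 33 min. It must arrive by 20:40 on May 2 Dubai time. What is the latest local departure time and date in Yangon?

Target arrival in UTC: 20:40 − 4:00 = 16:40 on May 2.
Subtract 9 hours and 33 minutes → departure 07:07 UTC on May 2.
Yangon is UTC+6:30: 07:07 + 6:30 = 13:37 on May 2.

13:37 on May 2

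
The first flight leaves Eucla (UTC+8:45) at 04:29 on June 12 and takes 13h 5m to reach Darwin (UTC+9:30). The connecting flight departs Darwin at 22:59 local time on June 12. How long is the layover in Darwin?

Convert departure to UTC: 04:29 − 8:45 = 19:44 UTC on Jun 11.
Add 13 hours 5 minutes flight time → 08:49 UTC (Jun 12).
Darwin is UTC+9:30, so local arrival = 08:49 + 9:30 = 18:19 on Jun 12.
Layover = 22:59 − 18:19 = 4 hours 40 minutes.

4 hours 40 minutes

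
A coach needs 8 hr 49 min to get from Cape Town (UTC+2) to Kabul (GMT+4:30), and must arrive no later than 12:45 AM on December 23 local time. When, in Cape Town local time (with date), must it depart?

1:26 PM on December 22

Target arrival in UTC: 12:45 AM − 4:30 = 8:15 PM on Dec 22.
Subtract 8 hours and 49 minutes → departure 11:26 AM UTC on Dec 22.
Cape Town is UTC+2:00: 11:26 AM + 2:00 = 1:26 PM on Dec 22.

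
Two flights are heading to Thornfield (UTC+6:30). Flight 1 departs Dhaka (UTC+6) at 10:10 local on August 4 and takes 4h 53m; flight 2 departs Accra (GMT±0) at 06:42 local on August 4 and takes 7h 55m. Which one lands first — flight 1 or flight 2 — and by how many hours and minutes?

the first, by 5 hours 34 minutes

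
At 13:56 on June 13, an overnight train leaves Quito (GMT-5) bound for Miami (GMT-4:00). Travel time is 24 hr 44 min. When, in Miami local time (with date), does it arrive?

15:40 on June 14

Convert departure to UTC: 13:56 + 5:00 = 18:56 UTC on Jun 13.
Add 24 hours and 44 minutes travel time → 19:40 UTC (Jun 14).
Miami is UTC−4:00, so local arrival = 19:40 − 4:00 = 15:40 on Jun 14.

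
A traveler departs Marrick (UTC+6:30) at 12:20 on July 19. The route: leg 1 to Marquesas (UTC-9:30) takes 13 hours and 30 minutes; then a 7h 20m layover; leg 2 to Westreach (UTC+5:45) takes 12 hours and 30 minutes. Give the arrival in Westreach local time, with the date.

Convert departure to UTC: 12:20 − 6:30 = 05:50 UTC on Jul 19.
Add 13 hours 30 minutes leg 1 → 19:20 UTC.
Add 7 hours and 20 minutes layover in Marquesas → 02:40 UTC (Jul 20).
Add 12 hours 30 minutes leg 2 → 15:10 UTC.
Westreach is UTC+5:45, so local arrival = 15:10 + 5:45 = 20:55 on Jul 20.

20:55 on July 20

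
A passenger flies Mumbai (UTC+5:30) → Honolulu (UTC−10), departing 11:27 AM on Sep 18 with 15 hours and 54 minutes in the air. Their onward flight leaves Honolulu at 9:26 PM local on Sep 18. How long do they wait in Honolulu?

Convert departure to UTC: 11:27 AM − 5:30 = 5:57 AM UTC on Sep 18.
Add 15 hours and 54 minutes flight time → 9:51 PM UTC.
Honolulu is UTC−10:00, so local arrival = 9:51 PM − 10:00 = 11:51 AM on Sep 18.
Layover = 9:26 PM − 11:51 AM = 9 hours 35 minutes.

9 hours 35 minutes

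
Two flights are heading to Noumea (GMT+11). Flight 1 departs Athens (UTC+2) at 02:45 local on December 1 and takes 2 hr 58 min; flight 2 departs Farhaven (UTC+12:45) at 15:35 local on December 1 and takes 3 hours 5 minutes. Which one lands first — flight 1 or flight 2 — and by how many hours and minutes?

Flight 1 in UTC: 02:45 − 2:00 = 00:45 on Dec 1.
+2 hours and 58 minutes → arrive 03:43 UTC on Dec 1.
Flight 2 in UTC: 15:35 − 12:45 = 02:50 on Dec 1.
+3 hours 5 minutes → arrive 05:55 UTC on Dec 1.
Flight 1 lands earlier by 2 hours 12 minutes.

the first, by 2 hours 12 minutes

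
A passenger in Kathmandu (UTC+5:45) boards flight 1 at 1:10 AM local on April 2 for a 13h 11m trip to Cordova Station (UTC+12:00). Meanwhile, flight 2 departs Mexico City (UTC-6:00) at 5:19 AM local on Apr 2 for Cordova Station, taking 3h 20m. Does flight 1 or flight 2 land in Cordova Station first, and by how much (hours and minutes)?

the first, by 6 hours 3 minutes

Flight 1 in UTC: 1:10 AM − 5:45 = 7:25 PM on Apr 1.
+13 hours 11 minutes → arrive 8:36 AM UTC on Apr 2.
Flight 2 in UTC: 5:19 AM + 6:00 = 11:19 AM on Apr 2.
+3 hours 20 minutes → arrive 2:39 PM UTC on Apr 2.
Flight 1 lands earlier by 6 hours 3 minutes.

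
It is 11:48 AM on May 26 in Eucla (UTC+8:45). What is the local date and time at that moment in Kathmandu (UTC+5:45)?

8:48 AM on May 26

In UTC: 11:48 AM − 8:45 = 3:03 AM on May 26.
Kathmandu is UTC+5:45: 3:03 AM + 5:45 = 8:48 AM on May 26.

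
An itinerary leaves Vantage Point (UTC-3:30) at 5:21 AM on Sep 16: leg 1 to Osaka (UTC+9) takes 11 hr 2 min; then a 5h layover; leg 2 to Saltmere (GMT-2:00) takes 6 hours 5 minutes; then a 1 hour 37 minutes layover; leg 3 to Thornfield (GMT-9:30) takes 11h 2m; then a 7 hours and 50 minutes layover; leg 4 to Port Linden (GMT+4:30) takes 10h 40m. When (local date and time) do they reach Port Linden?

6:37 PM on Sep 18

Convert departure to UTC: 5:21 AM + 3:30 = 8:51 AM UTC on Sep 16.
Add 11 hours and 2 minutes leg 1 → 7:53 PM UTC.
Add 5 hours layover in Osaka → 12:53 AM UTC (Sep 17).
Add 6 hours 5 minutes leg 2 → 6:58 AM UTC.
Add 1 hour and 37 minutes layover in Saltmere → 8:35 AM UTC.
Add 11 hours and 2 minutes leg 3 → 7:37 PM UTC.
Add 7 hours and 50 minutes layover in Thornfield → 3:27 AM UTC (Sep 18).
Add 10 hours and 40 minutes leg 4 → 2:07 PM UTC.
Port Linden is UTC+4:30, so local arrival = 2:07 PM + 4:30 = 6:37 PM on Sep 18.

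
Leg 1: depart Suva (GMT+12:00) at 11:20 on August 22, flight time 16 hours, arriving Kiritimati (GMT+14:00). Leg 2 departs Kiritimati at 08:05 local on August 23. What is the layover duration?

Convert departure to UTC: 11:20 − 12:00 = 23:20 UTC on Aug 21.
Add 16 hours flight time → 15:20 UTC (Aug 22).
Kiritimati is UTC+14:00, so local arrival = 15:20 + 14:00 = 05:20 on Aug 23.
Layover = 08:05 − 05:20 = 2 hours 45 minutes.

2 hours 45 minutes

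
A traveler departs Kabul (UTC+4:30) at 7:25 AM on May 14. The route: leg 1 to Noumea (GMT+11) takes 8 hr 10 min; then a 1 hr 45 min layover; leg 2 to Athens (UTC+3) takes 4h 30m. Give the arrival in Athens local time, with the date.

8:20 PM on May 14

Convert departure to UTC: 7:25 AM − 4:30 = 2:55 AM UTC on May 14.
Add 8 hours 10 minutes leg 1 → 11:05 AM UTC.
Add 1 hour 45 minutes layover in Noumea → 12:50 PM UTC.
Add 4 hours 30 minutes leg 2 → 5:20 PM UTC.
Athens is UTC+3:00, so local arrival = 5:20 PM + 3:00 = 8:20 PM on May 14.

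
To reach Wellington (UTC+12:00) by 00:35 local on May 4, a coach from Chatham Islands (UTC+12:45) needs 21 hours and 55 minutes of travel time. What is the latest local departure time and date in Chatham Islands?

03:25 on May 3

Target arrival in UTC: 00:35 − 12:00 = 12:35 on May 3.
Subtract 21 hours 55 minutes → departure 14:40 UTC on May 2.
Chatham Islands is UTC+12:45: 14:40 + 12:45 = 03:25 on May 3.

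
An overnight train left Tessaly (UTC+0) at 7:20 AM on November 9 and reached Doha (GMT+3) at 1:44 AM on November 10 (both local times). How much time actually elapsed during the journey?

15 hours 24 minutes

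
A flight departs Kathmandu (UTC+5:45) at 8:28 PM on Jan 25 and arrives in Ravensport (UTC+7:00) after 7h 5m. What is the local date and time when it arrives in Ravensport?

4:48 AM on Jan 26

Convert departure to UTC: 8:28 PM − 5:45 = 2:43 PM UTC on Jan 25.
Add 7 hours 5 minutes travel time → 9:48 PM UTC.
Ravensport is UTC+7:00, so local arrival = 9:48 PM + 7:00 = 4:48 AM on Jan 26.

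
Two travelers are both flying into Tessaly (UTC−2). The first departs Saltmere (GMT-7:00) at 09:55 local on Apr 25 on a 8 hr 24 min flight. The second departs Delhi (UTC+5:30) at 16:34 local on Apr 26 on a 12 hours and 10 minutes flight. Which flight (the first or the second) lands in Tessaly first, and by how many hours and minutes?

Flight 1 in UTC: 09:55 + 7:00 = 16:55 on Apr 25.
+8 hours and 24 minutes → arrive 01:19 UTC on Apr 26.
Flight 2 in UTC: 16:34 − 5:30 = 11:04 on Apr 26.
+12 hours and 10 minutes → arrive 23:14 UTC on Apr 26.
Flight 1 lands earlier by 21 hours 55 minutes.

the first, by 21 hours 55 minutes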